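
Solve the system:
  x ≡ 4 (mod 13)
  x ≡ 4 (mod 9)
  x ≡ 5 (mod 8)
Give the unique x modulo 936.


Moduli 13, 9, 8 are pairwise coprime; by CRT there is a unique solution modulo M = 13 · 9 · 8 = 936.
Solve pairwise, accumulating the modulus:
  Start with x ≡ 4 (mod 13).
  Combine with x ≡ 4 (mod 9): since gcd(13, 9) = 1, we get a unique residue mod 117.
    Write x = 4 + 13·t and substitute into x ≡ 4 (mod 9): 13·t ≡ 4 − 4 = 0 (mod 9).
    Reduce coefficients mod 9: 4·t ≡ 0 (mod 9).
    The inverse of 4 mod 9 is 7 (since 4·7 = 28 = 3·9 + 1), so t ≡ 7·0 = 0 ≡ 0 (mod 9).
    Then x = 4 + 13·0 = 4, valid modulo lcm(13, 9) = 117: x ≡ 4 (mod 117).
  Combine with x ≡ 5 (mod 8): since gcd(117, 8) = 1, we get a unique residue mod 936.
    Write x = 4 + 117·t and substitute into x ≡ 5 (mod 8): 117·t ≡ 5 − 4 = 1 (mod 8).
    Reduce coefficients mod 8: 5·t ≡ 1 (mod 8).
    The inverse of 5 mod 8 is 5 (since 5·5 = 25 = 3·8 + 1), so t ≡ 5·1 = 5 ≡ 5 (mod 8).
    Then x = 4 + 117·5 = 589, valid modulo lcm(117, 8) = 936: x ≡ 589 (mod 936).
Verify: 589 mod 13 = 4 ✓, 589 mod 9 = 4 ✓, 589 mod 8 = 5 ✓.

x ≡ 589 (mod 936).


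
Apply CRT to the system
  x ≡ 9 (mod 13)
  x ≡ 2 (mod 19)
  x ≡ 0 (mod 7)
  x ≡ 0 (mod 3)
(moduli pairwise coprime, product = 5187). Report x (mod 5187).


Product of moduli M = 13 · 19 · 7 · 3 = 5187.
Merge one congruence at a time:
  Start: x ≡ 9 (mod 13).
  Combine with x ≡ 2 (mod 19); new modulus lcm = 247.
    Write x = 9 + 13·t and substitute into x ≡ 2 (mod 19): 13·t ≡ 2 − 9 = -7 (mod 19).
    Reduce coefficients mod 19: 13·t ≡ 12 (mod 19).
    The inverse of 13 mod 19 is 3 (since 13·3 = 39 = 2·19 + 1), so t ≡ 3·12 = 36 ≡ 17 (mod 19).
    Then x = 9 + 13·17 = 230, valid modulo lcm(13, 19) = 247: x ≡ 230 (mod 247).
  Combine with x ≡ 0 (mod 7); new modulus lcm = 1729.
    Write x = 230 + 247·t and substitute into x ≡ 0 (mod 7): 247·t ≡ 0 − 230 = -230 (mod 7).
    Reduce coefficients mod 7: 2·t ≡ 1 (mod 7).
    The inverse of 2 mod 7 is 4 (since 2·4 = 8 = 1·7 + 1), so t ≡ 4·1 = 4 ≡ 4 (mod 7).
    Then x = 230 + 247·4 = 1218, valid modulo lcm(247, 7) = 1729: x ≡ 1218 (mod 1729).
  Combine with x ≡ 0 (mod 3); new modulus lcm = 5187.
    Write x = 1218 + 1729·t and substitute into x ≡ 0 (mod 3): 1729·t ≡ 0 − 1218 = -1218 (mod 3).
    Reduce coefficients mod 3: 1·t ≡ 0 (mod 3).
    So t ≡ 0 (mod 3).
    Then x = 1218 + 1729·0 = 1218, valid modulo lcm(1729, 3) = 5187: x ≡ 1218 (mod 5187).
Verify against each original: 1218 mod 13 = 9, 1218 mod 19 = 2, 1218 mod 7 = 0, 1218 mod 3 = 0.

x ≡ 1218 (mod 5187).


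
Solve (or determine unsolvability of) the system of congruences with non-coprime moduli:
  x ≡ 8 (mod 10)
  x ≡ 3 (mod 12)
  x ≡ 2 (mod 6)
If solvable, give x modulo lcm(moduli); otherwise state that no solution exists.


Moduli 10, 12, 6 are not pairwise coprime, so CRT works modulo lcm(m_i) when all pairwise compatibility conditions hold.
Pairwise compatibility: gcd(m_i, m_j) must divide a_i - a_j for every pair.
Merge one congruence at a time:
  Start: x ≡ 8 (mod 10).
  Combine with x ≡ 3 (mod 12): gcd(10, 12) = 2, and 3 - 8 = -5 is NOT divisible by 2.
    ⇒ system is inconsistent (no integer solution).

No solution (the system is inconsistent).


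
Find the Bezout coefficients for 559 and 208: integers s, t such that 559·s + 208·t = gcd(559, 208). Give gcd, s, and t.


Euclidean algorithm on (559, 208) — divide until remainder is 0:
  559 = 2 · 208 + 143
  208 = 1 · 143 + 65
  143 = 2 · 65 + 13
  65 = 5 · 13 + 0
gcd(559, 208) = 13.
Track Bezout coefficients alongside the remainders: start with r₀ = 559 = a·1 + b·0 (s = 1, t = 0) and r₁ = 208 = a·0 + b·1 (s = 0, t = 1); each new remainder r_{k+1} = r_{k-1} − q_k·r_k inherits s_{k+1} = s_{k-1} − q_k·s_k, t_{k+1} = t_{k-1} − q_k·t_k, so r_k = a·s_k + b·t_k at every step:
  q = 2: r = 143, s = 1 − 2·0 = 1, t = 0 − 2·1 = -2  (check: 559·1 + 208·(-2) = 143)
  q = 1: r = 65, s = 0 − 1·1 = -1, t = 1 − 1·(-2) = 3  (check: 559·(-1) + 208·3 = 65)
  q = 2: r = 13, s = 1 − 2·(-1) = 3, t = -2 − 2·3 = -8  (check: 559·3 + 208·(-8) = 13)
The row with r = 13 (the gcd) gives the Bezout coefficients s = 3, t = -8.
Result: 559 · (3) + 208 · (-8) = 13.

gcd(559, 208) = 13; s = 3, t = -8 (check: 559·3 + 208·(-8) = 13).


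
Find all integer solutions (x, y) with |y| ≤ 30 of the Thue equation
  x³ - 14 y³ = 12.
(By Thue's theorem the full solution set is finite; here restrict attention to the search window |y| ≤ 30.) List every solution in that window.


The equation is x³ - 14y³ = 12. For fixed y, x³ = 14·y³ + 12, so a solution requires the RHS to be a perfect cube.
Strategy: iterate y from -30 to 30, compute RHS = 14·y³ + 12, and check whether it is a (positive or negative) perfect cube.
Check small values of y:
  y = 0: RHS = 12 is not a perfect cube.
  y = 1: RHS = 26 is not a perfect cube.
  y = -1: RHS = -2 is not a perfect cube.
  y = 2: RHS = 124 is not a perfect cube.
  y = -2: RHS = -100 is not a perfect cube.
  y = 3: RHS = 390 is not a perfect cube.
  y = -3: RHS = -366 is not a perfect cube.
Continuing the search up to |y| = 30 finds no solutions either.
No (x, y) in the scanned range satisfies the equation.

No integer solutions with |y| ≤ 30.


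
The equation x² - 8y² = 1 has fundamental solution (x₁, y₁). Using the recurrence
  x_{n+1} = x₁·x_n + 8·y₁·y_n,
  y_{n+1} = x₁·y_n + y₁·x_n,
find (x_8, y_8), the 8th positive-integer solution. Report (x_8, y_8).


Step 1: Find the fundamental solution (x₁, y₁) of x² - 8y² = 1.
  Expand √8 as a continued fraction. a₀ = ⌊√8⌋ = 2; iterate m_{k+1} = d_k·a_k − m_k, d_{k+1} = (8 − m_{k+1}²)/d_k, a_{k+1} = ⌊(a₀ + m_{k+1})/d_{k+1}⌋ (starting m₀ = 0, d₀ = 1), with convergents p_k = a_k·p_{k-1} + p_{k-2}, q_k = a_k·q_{k-1} + q_{k-2} (p₋₁ = 1, q₋₁ = 0):
  k = 0: a₀ = 2; p₀/q₀ = 2/1; p₀² − 8·q₀² = 4 − 8 = -4.
  k = 1: m = 2, d = 4, a = ⌊(2 + 2)/4⌋ = 1; p/q = (1·2 + 1)/(1·1 + 0) = 3/1; p² − 8·q² = 9 − 8 = 1.
  The first convergent with p² − 8·q² = 1 gives the fundamental solution (x₁, y₁) = (3, 1).
Step 2: Apply the recurrence (x_{n+1}, y_{n+1}) = (x₁x_n + 8y₁y_n, x₁y_n + y₁x_n) repeatedly.
  From (x_1, y_1) = (3, 1): x_2 = 3·3 + 8·1·1 = 17; y_2 = 3·1 + 1·3 = 6.
  From (x_2, y_2) = (17, 6): x_3 = 3·17 + 8·1·6 = 99; y_3 = 3·6 + 1·17 = 35.
  From (x_3, y_3) = (99, 35): x_4 = 3·99 + 8·1·35 = 577; y_4 = 3·35 + 1·99 = 204.
  From (x_4, y_4) = (577, 204): x_5 = 3·577 + 8·1·204 = 3363; y_5 = 3·204 + 1·577 = 1189.
  From (x_5, y_5) = (3363, 1189): x_6 = 3·3363 + 8·1·1189 = 19601; y_6 = 3·1189 + 1·3363 = 6930.
  From (x_6, y_6) = (19601, 6930): x_7 = 3·19601 + 8·1·6930 = 114243; y_7 = 3·6930 + 1·19601 = 40391.
  From (x_7, y_7) = (114243, 40391): x_8 = 3·114243 + 8·1·40391 = 665857; y_8 = 3·40391 + 1·114243 = 235416.
Step 3: Verify x_8² - 8·y_8² = 443365544449 - 443365544448 = 1 (should be 1). ✓

(x_1, y_1) = (3, 1); (x_8, y_8) = (665857, 235416).


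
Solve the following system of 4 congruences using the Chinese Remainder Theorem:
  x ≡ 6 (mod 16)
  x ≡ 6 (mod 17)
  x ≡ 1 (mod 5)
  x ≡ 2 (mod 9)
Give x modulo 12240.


Product of moduli M = 16 · 17 · 5 · 9 = 12240.
Merge one congruence at a time:
  Start: x ≡ 6 (mod 16).
  Combine with x ≡ 6 (mod 17); new modulus lcm = 272.
    Write x = 6 + 16·t and substitute into x ≡ 6 (mod 17): 16·t ≡ 6 − 6 = 0 (mod 17).
    The inverse of 16 mod 17 is 16 (since 16·16 = 256 = 15·17 + 1), so t ≡ 16·0 = 0 ≡ 0 (mod 17).
    Then x = 6 + 16·0 = 6, valid modulo lcm(16, 17) = 272: x ≡ 6 (mod 272).
  Combine with x ≡ 1 (mod 5); new modulus lcm = 1360.
    Write x = 6 + 272·t and substitute into x ≡ 1 (mod 5): 272·t ≡ 1 − 6 = -5 (mod 5).
    Reduce coefficients mod 5: 2·t ≡ 0 (mod 5).
    The inverse of 2 mod 5 is 3 (since 2·3 = 6 = 1·5 + 1), so t ≡ 3·0 = 0 ≡ 0 (mod 5).
    Then x = 6 + 272·0 = 6, valid modulo lcm(272, 5) = 1360: x ≡ 6 (mod 1360).
  Combine with x ≡ 2 (mod 9); new modulus lcm = 12240.
    Write x = 6 + 1360·t and substitute into x ≡ 2 (mod 9): 1360·t ≡ 2 − 6 = -4 (mod 9).
    Reduce coefficients mod 9: 1·t ≡ 5 (mod 9).
    So t ≡ 5 (mod 9).
    Then x = 6 + 1360·5 = 6806, valid modulo lcm(1360, 9) = 12240: x ≡ 6806 (mod 12240).
Verify against each original: 6806 mod 16 = 6, 6806 mod 17 = 6, 6806 mod 5 = 1, 6806 mod 9 = 2.

x ≡ 6806 (mod 12240).


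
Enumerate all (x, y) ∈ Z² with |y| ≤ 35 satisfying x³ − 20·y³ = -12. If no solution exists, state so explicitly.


The equation is x³ - 20y³ = -12. For fixed y, x³ = 20·y³ − 12, so a solution requires the RHS to be a perfect cube.
Strategy: iterate y from -35 to 35, compute RHS = 20·y³ − 12, and check whether it is a (positive or negative) perfect cube.
Check small values of y:
  y = 0: RHS = -12 is not a perfect cube.
  y = 1: RHS = 8 = (2)³ ⇒ x = 2 works.
  y = -1: RHS = -32 is not a perfect cube.
  y = 2: RHS = 148 is not a perfect cube.
  y = -2: RHS = -172 is not a perfect cube.
  y = 3: RHS = 528 is not a perfect cube.
  y = -3: RHS = -552 is not a perfect cube.
Continuing the search up to |y| = 35 finds no further solutions beyond those listed.
Collected solutions: (2, 1).

Solutions (with |y| ≤ 35): (2, 1).


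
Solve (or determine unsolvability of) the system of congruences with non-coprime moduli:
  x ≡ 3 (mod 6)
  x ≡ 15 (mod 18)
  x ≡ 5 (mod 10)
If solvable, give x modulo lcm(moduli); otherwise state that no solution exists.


Moduli 6, 18, 10 are not pairwise coprime, so CRT works modulo lcm(m_i) when all pairwise compatibility conditions hold.
Pairwise compatibility: gcd(m_i, m_j) must divide a_i - a_j for every pair.
Merge one congruence at a time:
  Start: x ≡ 3 (mod 6).
  Combine with x ≡ 15 (mod 18): gcd(6, 18) = 6; 15 - 3 = 12, which IS divisible by 6, so compatible.
    Write x = 3 + 6·t and substitute into x ≡ 15 (mod 18): 6·t ≡ 15 − 3 = 12 (mod 18).
    Divide the congruence (and modulus) by g = 6: 1·t ≡ 2 (mod 3).
    So t ≡ 2 (mod 3).
    Then x = 3 + 6·2 = 15, valid modulo lcm(6, 18) = 18: x ≡ 15 (mod 18).
  Combine with x ≡ 5 (mod 10): gcd(18, 10) = 2; 5 - 15 = -10, which IS divisible by 2, so compatible.
    Write x = 15 + 18·t and substitute into x ≡ 5 (mod 10): 18·t ≡ 5 − 15 = -10 (mod 10).
    Divide the congruence (and modulus) by g = 2: 9·t ≡ -5 (mod 5).
    Reduce coefficients mod 5: 4·t ≡ 0 (mod 5).
    The inverse of 4 mod 5 is 4 (since 4·4 = 16 = 3·5 + 1), so t ≡ 4·0 = 0 ≡ 0 (mod 5).
    Then x = 15 + 18·0 = 15, valid modulo lcm(18, 10) = 90: x ≡ 15 (mod 90).
Verify: 15 mod 6 = 3, 15 mod 18 = 15, 15 mod 10 = 5.

x ≡ 15 (mod 90).


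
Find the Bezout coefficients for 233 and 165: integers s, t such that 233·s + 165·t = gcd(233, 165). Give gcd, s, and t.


Euclidean algorithm on (233, 165) — divide until remainder is 0:
  233 = 1 · 165 + 68
  165 = 2 · 68 + 29
  68 = 2 · 29 + 10
  29 = 2 · 10 + 9
  10 = 1 · 9 + 1
  9 = 9 · 1 + 0
gcd(233, 165) = 1.
Track Bezout coefficients alongside the remainders: start with r₀ = 233 = a·1 + b·0 (s = 1, t = 0) and r₁ = 165 = a·0 + b·1 (s = 0, t = 1); each new remainder r_{k+1} = r_{k-1} − q_k·r_k inherits s_{k+1} = s_{k-1} − q_k·s_k, t_{k+1} = t_{k-1} − q_k·t_k, so r_k = a·s_k + b·t_k at every step:
  q = 1: r = 68, s = 1 − 1·0 = 1, t = 0 − 1·1 = -1  (check: 233·1 + 165·(-1) = 68)
  q = 2: r = 29, s = 0 − 2·1 = -2, t = 1 − 2·(-1) = 3  (check: 233·(-2) + 165·3 = 29)
  q = 2: r = 10, s = 1 − 2·(-2) = 5, t = -1 − 2·3 = -7  (check: 233·5 + 165·(-7) = 10)
  q = 2: r = 9, s = -2 − 2·5 = -12, t = 3 − 2·(-7) = 17  (check: 233·(-12) + 165·17 = 9)
  q = 1: r = 1, s = 5 − 1·(-12) = 17, t = -7 − 1·17 = -24  (check: 233·17 + 165·(-24) = 1)
The row with r = 1 (the gcd) gives the Bezout coefficients s = 17, t = -24.
Result: 233 · (17) + 165 · (-24) = 1.

gcd(233, 165) = 1; s = 17, t = -24 (check: 233·17 + 165·(-24) = 1).


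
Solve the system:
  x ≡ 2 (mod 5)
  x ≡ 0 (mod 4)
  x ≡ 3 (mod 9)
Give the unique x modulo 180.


Moduli 5, 4, 9 are pairwise coprime; by CRT there is a unique solution modulo M = 5 · 4 · 9 = 180.
Solve pairwise, accumulating the modulus:
  Start with x ≡ 2 (mod 5).
  Combine with x ≡ 0 (mod 4): since gcd(5, 4) = 1, we get a unique residue mod 20.
    Write x = 2 + 5·t and substitute into x ≡ 0 (mod 4): 5·t ≡ 0 − 2 = -2 (mod 4).
    Reduce coefficients mod 4: 1·t ≡ 2 (mod 4).
    So t ≡ 2 (mod 4).
    Then x = 2 + 5·2 = 12, valid modulo lcm(5, 4) = 20: x ≡ 12 (mod 20).
  Combine with x ≡ 3 (mod 9): since gcd(20, 9) = 1, we get a unique residue mod 180.
    Write x = 12 + 20·t and substitute into x ≡ 3 (mod 9): 20·t ≡ 3 − 12 = -9 (mod 9).
    Reduce coefficients mod 9: 2·t ≡ 0 (mod 9).
    The inverse of 2 mod 9 is 5 (since 2·5 = 10 = 1·9 + 1), so t ≡ 5·0 = 0 ≡ 0 (mod 9).
    Then x = 12 + 20·0 = 12, valid modulo lcm(20, 9) = 180: x ≡ 12 (mod 180).
Verify: 12 mod 5 = 2 ✓, 12 mod 4 = 0 ✓, 12 mod 9 = 3 ✓.

x ≡ 12 (mod 180).


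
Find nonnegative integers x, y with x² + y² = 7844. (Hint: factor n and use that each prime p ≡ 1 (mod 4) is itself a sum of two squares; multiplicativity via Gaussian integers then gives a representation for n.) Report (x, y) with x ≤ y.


Step 1: Factor n = 7844 = 2^2 · 37 · 53.
Step 2: Check the mod-4 condition on each prime factor: 2 = 2 (special); 37 ≡ 1 (mod 4), exponent 1; 53 ≡ 1 (mod 4), exponent 1.
All primes ≡ 3 (mod 4) appear to even exponent (or don't appear), so by the two-squares theorem n IS expressible as a sum of two squares.
Step 3: Build a representation. Group n = k² · m with k = 2 and m = 37 · 53 = 1961 (a product of primes ≡ 1 (mod 4)); a representation of m scales to one of n via (k·x)² + (k·y)² = k²(x² + y²). Each prime p ≡ 1 (mod 4) is itself a sum of two squares; find a² by testing p − a² for a perfect square:
  37: 37 − 1² = 36 = 6² ⇒ 37 = 1² + 6².
  53: 53 − 1² = 52, 53 − 2² = 49 = 7² ⇒ 53 = 2² + 7².
  Combine using the Brahmagupta–Fibonacci identity (a² + b²)(c² + d²) = (ac − bd)² + (ad + bc)² = (ac + bd)² + (ad − bc)²:
  37 · 53 = 1961: from (1² + 6²)(2² + 7²), take (1·2 − 6·7, 1·7 + 6·2) = (2 − 42, 7 + 12) = (-40, 19); dropping signs (only squares matter) gives (40, 19); check 40² + 19² = 1600 + 361 = 1961 ✓.
  Scale by k = 2: (2·40, 2·19) = (80, 38).
Step 4: Order so x ≤ y and verify: 38² + 80² = 1444 + 6400 = 7844 = n. ✓

n = 7844 = 38² + 80² (one valid representation with x ≤ y).


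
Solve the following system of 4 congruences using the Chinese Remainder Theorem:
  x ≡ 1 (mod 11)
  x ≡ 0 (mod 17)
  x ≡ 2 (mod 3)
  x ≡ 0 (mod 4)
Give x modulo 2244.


Product of moduli M = 11 · 17 · 3 · 4 = 2244.
Merge one congruence at a time:
  Start: x ≡ 1 (mod 11).
  Combine with x ≡ 0 (mod 17); new modulus lcm = 187.
    Write x = 1 + 11·t and substitute into x ≡ 0 (mod 17): 11·t ≡ 0 − 1 = -1 (mod 17).
    Reduce coefficients mod 17: 11·t ≡ 16 (mod 17).
    The inverse of 11 mod 17 is 14 (since 11·14 = 154 = 9·17 + 1), so t ≡ 14·16 = 224 ≡ 3 (mod 17).
    Then x = 1 + 11·3 = 34, valid modulo lcm(11, 17) = 187: x ≡ 34 (mod 187).
  Combine with x ≡ 2 (mod 3); new modulus lcm = 561.
    Write x = 34 + 187·t and substitute into x ≡ 2 (mod 3): 187·t ≡ 2 − 34 = -32 (mod 3).
    Reduce coefficients mod 3: 1·t ≡ 1 (mod 3).
    So t ≡ 1 (mod 3).
    Then x = 34 + 187·1 = 221, valid modulo lcm(187, 3) = 561: x ≡ 221 (mod 561).
  Combine with x ≡ 0 (mod 4); new modulus lcm = 2244.
    Write x = 221 + 561·t and substitute into x ≡ 0 (mod 4): 561·t ≡ 0 − 221 = -221 (mod 4).
    Reduce coefficients mod 4: 1·t ≡ 3 (mod 4).
    So t ≡ 3 (mod 4).
    Then x = 221 + 561·3 = 1904, valid modulo lcm(561, 4) = 2244: x ≡ 1904 (mod 2244).
Verify against each original: 1904 mod 11 = 1, 1904 mod 17 = 0, 1904 mod 3 = 2, 1904 mod 4 = 0.

x ≡ 1904 (mod 2244).


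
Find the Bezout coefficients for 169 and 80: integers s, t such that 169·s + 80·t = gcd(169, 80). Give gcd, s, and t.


Euclidean algorithm on (169, 80) — divide until remainder is 0:
  169 = 2 · 80 + 9
  80 = 8 · 9 + 8
  9 = 1 · 8 + 1
  8 = 8 · 1 + 0
gcd(169, 80) = 1.
Track Bezout coefficients alongside the remainders: start with r₀ = 169 = a·1 + b·0 (s = 1, t = 0) and r₁ = 80 = a·0 + b·1 (s = 0, t = 1); each new remainder r_{k+1} = r_{k-1} − q_k·r_k inherits s_{k+1} = s_{k-1} − q_k·s_k, t_{k+1} = t_{k-1} − q_k·t_k, so r_k = a·s_k + b·t_k at every step:
  q = 2: r = 9, s = 1 − 2·0 = 1, t = 0 − 2·1 = -2  (check: 169·1 + 80·(-2) = 9)
  q = 8: r = 8, s = 0 − 8·1 = -8, t = 1 − 8·(-2) = 17  (check: 169·(-8) + 80·17 = 8)
  q = 1: r = 1, s = 1 − 1·(-8) = 9, t = -2 − 1·17 = -19  (check: 169·9 + 80·(-19) = 1)
The row with r = 1 (the gcd) gives the Bezout coefficients s = 9, t = -19.
Result: 169 · (9) + 80 · (-19) = 1.

gcd(169, 80) = 1; s = 9, t = -19 (check: 169·9 + 80·(-19) = 1).


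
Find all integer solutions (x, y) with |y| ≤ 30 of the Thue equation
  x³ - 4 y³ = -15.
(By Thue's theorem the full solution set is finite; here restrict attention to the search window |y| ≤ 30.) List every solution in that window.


The equation is x³ - 4y³ = -15. For fixed y, x³ = 4·y³ − 15, so a solution requires the RHS to be a perfect cube.
Strategy: iterate y from -30 to 30, compute RHS = 4·y³ − 15, and check whether it is a (positive or negative) perfect cube.
Check small values of y:
  y = 0: RHS = -15 is not a perfect cube.
  y = 1: RHS = -11 is not a perfect cube.
  y = -1: RHS = -19 is not a perfect cube.
  y = 2: RHS = 17 is not a perfect cube.
  y = -2: RHS = -47 is not a perfect cube.
  y = 3: RHS = 93 is not a perfect cube.
  y = -3: RHS = -123 is not a perfect cube.
Continuing the search up to |y| = 30 finds no solutions either.
No (x, y) in the scanned range satisfies the equation.

No integer solutions with |y| ≤ 30.


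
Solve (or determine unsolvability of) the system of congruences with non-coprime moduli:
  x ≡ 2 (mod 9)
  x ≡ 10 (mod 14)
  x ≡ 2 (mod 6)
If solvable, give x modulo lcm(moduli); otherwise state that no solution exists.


Moduli 9, 14, 6 are not pairwise coprime, so CRT works modulo lcm(m_i) when all pairwise compatibility conditions hold.
Pairwise compatibility: gcd(m_i, m_j) must divide a_i - a_j for every pair.
Merge one congruence at a time:
  Start: x ≡ 2 (mod 9).
  Combine with x ≡ 10 (mod 14): gcd(9, 14) = 1; 10 - 2 = 8, which IS divisible by 1, so compatible.
    Write x = 2 + 9·t and substitute into x ≡ 10 (mod 14): 9·t ≡ 10 − 2 = 8 (mod 14).
    The inverse of 9 mod 14 is 11 (since 9·11 = 99 = 7·14 + 1), so t ≡ 11·8 = 88 ≡ 4 (mod 14).
    Then x = 2 + 9·4 = 38, valid modulo lcm(9, 14) = 126: x ≡ 38 (mod 126).
  Combine with x ≡ 2 (mod 6): gcd(126, 6) = 6; 2 - 38 = -36, which IS divisible by 6, so compatible.
    Write x = 38 + 126·t and substitute into x ≡ 2 (mod 6): 126·t ≡ 2 − 38 = -36 (mod 6).
    Divide the congruence (and modulus) by g = 6: 21·t ≡ -6 (mod 1).
    Modulo 1 every t works; take t = 0.
    Then x = 38 + 126·0 = 38, valid modulo lcm(126, 6) = 126: x ≡ 38 (mod 126).
Verify: 38 mod 9 = 2, 38 mod 14 = 10, 38 mod 6 = 2.

x ≡ 38 (mod 126).


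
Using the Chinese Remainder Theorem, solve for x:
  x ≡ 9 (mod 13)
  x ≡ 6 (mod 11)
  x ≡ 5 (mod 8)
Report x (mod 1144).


Moduli 13, 11, 8 are pairwise coprime; by CRT there is a unique solution modulo M = 13 · 11 · 8 = 1144.
Solve pairwise, accumulating the modulus:
  Start with x ≡ 9 (mod 13).
  Combine with x ≡ 6 (mod 11): since gcd(13, 11) = 1, we get a unique residue mod 143.
    Write x = 9 + 13·t and substitute into x ≡ 6 (mod 11): 13·t ≡ 6 − 9 = -3 (mod 11).
    Reduce coefficients mod 11: 2·t ≡ 8 (mod 11).
    The inverse of 2 mod 11 is 6 (since 2·6 = 12 = 1·11 + 1), so t ≡ 6·8 = 48 ≡ 4 (mod 11).
    Then x = 9 + 13·4 = 61, valid modulo lcm(13, 11) = 143: x ≡ 61 (mod 143).
  Combine with x ≡ 5 (mod 8): since gcd(143, 8) = 1, we get a unique residue mod 1144.
    Write x = 61 + 143·t and substitute into x ≡ 5 (mod 8): 143·t ≡ 5 − 61 = -56 (mod 8).
    Reduce coefficients mod 8: 7·t ≡ 0 (mod 8).
    The inverse of 7 mod 8 is 7 (since 7·7 = 49 = 6·8 + 1), so t ≡ 7·0 = 0 ≡ 0 (mod 8).
    Then x = 61 + 143·0 = 61, valid modulo lcm(143, 8) = 1144: x ≡ 61 (mod 1144).
Verify: 61 mod 13 = 9 ✓, 61 mod 11 = 6 ✓, 61 mod 8 = 5 ✓.

x ≡ 61 (mod 1144).


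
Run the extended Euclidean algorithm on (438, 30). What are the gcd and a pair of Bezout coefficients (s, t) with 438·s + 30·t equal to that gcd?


Euclidean algorithm on (438, 30) — divide until remainder is 0:
  438 = 14 · 30 + 18
  30 = 1 · 18 + 12
  18 = 1 · 12 + 6
  12 = 2 · 6 + 0
gcd(438, 30) = 6.
Track Bezout coefficients alongside the remainders: start with r₀ = 438 = a·1 + b·0 (s = 1, t = 0) and r₁ = 30 = a·0 + b·1 (s = 0, t = 1); each new remainder r_{k+1} = r_{k-1} − q_k·r_k inherits s_{k+1} = s_{k-1} − q_k·s_k, t_{k+1} = t_{k-1} − q_k·t_k, so r_k = a·s_k + b·t_k at every step:
  q = 14: r = 18, s = 1 − 14·0 = 1, t = 0 − 14·1 = -14  (check: 438·1 + 30·(-14) = 18)
  q = 1: r = 12, s = 0 − 1·1 = -1, t = 1 − 1·(-14) = 15  (check: 438·(-1) + 30·15 = 12)
  q = 1: r = 6, s = 1 − 1·(-1) = 2, t = -14 − 1·15 = -29  (check: 438·2 + 30·(-29) = 6)
The row with r = 6 (the gcd) gives the Bezout coefficients s = 2, t = -29.
Result: 438 · (2) + 30 · (-29) = 6.

gcd(438, 30) = 6; s = 2, t = -29 (check: 438·2 + 30·(-29) = 6).


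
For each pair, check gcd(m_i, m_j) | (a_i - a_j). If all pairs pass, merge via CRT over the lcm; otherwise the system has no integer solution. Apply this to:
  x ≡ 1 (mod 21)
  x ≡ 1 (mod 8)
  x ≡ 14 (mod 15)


Moduli 21, 8, 15 are not pairwise coprime, so CRT works modulo lcm(m_i) when all pairwise compatibility conditions hold.
Pairwise compatibility: gcd(m_i, m_j) must divide a_i - a_j for every pair.
Merge one congruence at a time:
  Start: x ≡ 1 (mod 21).
  Combine with x ≡ 1 (mod 8): gcd(21, 8) = 1; 1 - 1 = 0, which IS divisible by 1, so compatible.
    Write x = 1 + 21·t and substitute into x ≡ 1 (mod 8): 21·t ≡ 1 − 1 = 0 (mod 8).
    Reduce coefficients mod 8: 5·t ≡ 0 (mod 8).
    The inverse of 5 mod 8 is 5 (since 5·5 = 25 = 3·8 + 1), so t ≡ 5·0 = 0 ≡ 0 (mod 8).
    Then x = 1 + 21·0 = 1, valid modulo lcm(21, 8) = 168: x ≡ 1 (mod 168).
  Combine with x ≡ 14 (mod 15): gcd(168, 15) = 3, and 14 - 1 = 13 is NOT divisible by 3.
    ⇒ system is inconsistent (no integer solution).

No solution (the system is inconsistent).


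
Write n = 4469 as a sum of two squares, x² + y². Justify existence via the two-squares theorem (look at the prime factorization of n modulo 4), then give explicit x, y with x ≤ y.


Step 1: Factor n = 4469 = 41 · 109.
Step 2: Check the mod-4 condition on each prime factor: 41 ≡ 1 (mod 4), exponent 1; 109 ≡ 1 (mod 4), exponent 1.
All primes ≡ 3 (mod 4) appear to even exponent (or don't appear), so by the two-squares theorem n IS expressible as a sum of two squares.
Step 3: Build a representation. Here n = 41 · 109 is a product of primes ≡ 1 (mod 4). Each prime p ≡ 1 (mod 4) is itself a sum of two squares; find a² by testing p − a² for a perfect square:
  41: 41 − 1² = 40, 41 − 2² = 37, 41 − 3² = 32, 41 − 4² = 25 = 5² ⇒ 41 = 4² + 5².
  109: 109 − 1² = 108, 109 − 2² = 105, 109 − 3² = 100 = 10² ⇒ 109 = 3² + 10².
  Combine using the Brahmagupta–Fibonacci identity (a² + b²)(c² + d²) = (ac − bd)² + (ad + bc)² = (ac + bd)² + (ad − bc)²:
  41 · 109 = 4469: from (4² + 5²)(3² + 10²), take (4·3 − 5·10, 4·10 + 5·3) = (12 − 50, 40 + 15) = (-38, 55); dropping signs (only squares matter) gives (38, 55); check 38² + 55² = 1444 + 3025 = 4469 ✓.
Step 4: Order so x ≤ y and verify: 38² + 55² = 1444 + 3025 = 4469 = n. ✓

n = 4469 = 38² + 55² (one valid representation with x ≤ y).


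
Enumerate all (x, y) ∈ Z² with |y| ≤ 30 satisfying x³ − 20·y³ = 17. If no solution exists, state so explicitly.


The equation is x³ - 20y³ = 17. For fixed y, x³ = 20·y³ + 17, so a solution requires the RHS to be a perfect cube.
Strategy: iterate y from -30 to 30, compute RHS = 20·y³ + 17, and check whether it is a (positive or negative) perfect cube.
Check small values of y:
  y = 0: RHS = 17 is not a perfect cube.
  y = 1: RHS = 37 is not a perfect cube.
  y = -1: RHS = -3 is not a perfect cube.
  y = 2: RHS = 177 is not a perfect cube.
  y = -2: RHS = -143 is not a perfect cube.
  y = 3: RHS = 557 is not a perfect cube.
  y = -3: RHS = -523 is not a perfect cube.
Continuing the search up to |y| = 30 finds no solutions either.
No (x, y) in the scanned range satisfies the equation.

No integer solutions with |y| ≤ 30.


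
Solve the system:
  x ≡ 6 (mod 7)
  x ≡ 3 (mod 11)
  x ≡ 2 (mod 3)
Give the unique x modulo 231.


Moduli 7, 11, 3 are pairwise coprime; by CRT there is a unique solution modulo M = 7 · 11 · 3 = 231.
Solve pairwise, accumulating the modulus:
  Start with x ≡ 6 (mod 7).
  Combine with x ≡ 3 (mod 11): since gcd(7, 11) = 1, we get a unique residue mod 77.
    Write x = 6 + 7·t and substitute into x ≡ 3 (mod 11): 7·t ≡ 3 − 6 = -3 (mod 11).
    Reduce coefficients mod 11: 7·t ≡ 8 (mod 11).
    The inverse of 7 mod 11 is 8 (since 7·8 = 56 = 5·11 + 1), so t ≡ 8·8 = 64 ≡ 9 (mod 11).
    Then x = 6 + 7·9 = 69, valid modulo lcm(7, 11) = 77: x ≡ 69 (mod 77).
  Combine with x ≡ 2 (mod 3): since gcd(77, 3) = 1, we get a unique residue mod 231.
    Write x = 69 + 77·t and substitute into x ≡ 2 (mod 3): 77·t ≡ 2 − 69 = -67 (mod 3).
    Reduce coefficients mod 3: 2·t ≡ 2 (mod 3).
    The inverse of 2 mod 3 is 2 (since 2·2 = 4 = 1·3 + 1), so t ≡ 2·2 = 4 ≡ 1 (mod 3).
    Then x = 69 + 77·1 = 146, valid modulo lcm(77, 3) = 231: x ≡ 146 (mod 231).
Verify: 146 mod 7 = 6 ✓, 146 mod 11 = 3 ✓, 146 mod 3 = 2 ✓.

x ≡ 146 (mod 231).


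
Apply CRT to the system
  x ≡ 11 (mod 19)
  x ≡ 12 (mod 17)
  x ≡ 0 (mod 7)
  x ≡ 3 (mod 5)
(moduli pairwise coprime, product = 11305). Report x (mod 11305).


Product of moduli M = 19 · 17 · 7 · 5 = 11305.
Merge one congruence at a time:
  Start: x ≡ 11 (mod 19).
  Combine with x ≡ 12 (mod 17); new modulus lcm = 323.
    Write x = 11 + 19·t and substitute into x ≡ 12 (mod 17): 19·t ≡ 12 − 11 = 1 (mod 17).
    Reduce coefficients mod 17: 2·t ≡ 1 (mod 17).
    The inverse of 2 mod 17 is 9 (since 2·9 = 18 = 1·17 + 1), so t ≡ 9·1 = 9 ≡ 9 (mod 17).
    Then x = 11 + 19·9 = 182, valid modulo lcm(19, 17) = 323: x ≡ 182 (mod 323).
  Combine with x ≡ 0 (mod 7); new modulus lcm = 2261.
    Write x = 182 + 323·t and substitute into x ≡ 0 (mod 7): 323·t ≡ 0 − 182 = -182 (mod 7).
    Reduce coefficients mod 7: 1·t ≡ 0 (mod 7).
    So t ≡ 0 (mod 7).
    Then x = 182 + 323·0 = 182, valid modulo lcm(323, 7) = 2261: x ≡ 182 (mod 2261).
  Combine with x ≡ 3 (mod 5); new modulus lcm = 11305.
    Write x = 182 + 2261·t and substitute into x ≡ 3 (mod 5): 2261·t ≡ 3 − 182 = -179 (mod 5).
    Reduce coefficients mod 5: 1·t ≡ 1 (mod 5).
    So t ≡ 1 (mod 5).
    Then x = 182 + 2261·1 = 2443, valid modulo lcm(2261, 5) = 11305: x ≡ 2443 (mod 11305).
Verify against each original: 2443 mod 19 = 11, 2443 mod 17 = 12, 2443 mod 7 = 0, 2443 mod 5 = 3.

x ≡ 2443 (mod 11305).


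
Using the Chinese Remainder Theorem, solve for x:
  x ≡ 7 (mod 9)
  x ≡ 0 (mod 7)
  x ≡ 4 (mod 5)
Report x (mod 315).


Moduli 9, 7, 5 are pairwise coprime; by CRT there is a unique solution modulo M = 9 · 7 · 5 = 315.
Solve pairwise, accumulating the modulus:
  Start with x ≡ 7 (mod 9).
  Combine with x ≡ 0 (mod 7): since gcd(9, 7) = 1, we get a unique residue mod 63.
    Write x = 7 + 9·t and substitute into x ≡ 0 (mod 7): 9·t ≡ 0 − 7 = -7 (mod 7).
    Reduce coefficients mod 7: 2·t ≡ 0 (mod 7).
    The inverse of 2 mod 7 is 4 (since 2·4 = 8 = 1·7 + 1), so t ≡ 4·0 = 0 ≡ 0 (mod 7).
    Then x = 7 + 9·0 = 7, valid modulo lcm(9, 7) = 63: x ≡ 7 (mod 63).
  Combine with x ≡ 4 (mod 5): since gcd(63, 5) = 1, we get a unique residue mod 315.
    Write x = 7 + 63·t and substitute into x ≡ 4 (mod 5): 63·t ≡ 4 − 7 = -3 (mod 5).
    Reduce coefficients mod 5: 3·t ≡ 2 (mod 5).
    The inverse of 3 mod 5 is 2 (since 3·2 = 6 = 1·5 + 1), so t ≡ 2·2 = 4 ≡ 4 (mod 5).
    Then x = 7 + 63·4 = 259, valid modulo lcm(63, 5) = 315: x ≡ 259 (mod 315).
Verify: 259 mod 9 = 7 ✓, 259 mod 7 = 0 ✓, 259 mod 5 = 4 ✓.

x ≡ 259 (mod 315).


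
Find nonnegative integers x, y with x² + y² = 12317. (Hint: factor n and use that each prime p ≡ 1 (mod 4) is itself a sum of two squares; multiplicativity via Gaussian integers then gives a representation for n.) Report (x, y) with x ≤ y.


Step 1: Factor n = 12317 = 109 · 113.
Step 2: Check the mod-4 condition on each prime factor: 109 ≡ 1 (mod 4), exponent 1; 113 ≡ 1 (mod 4), exponent 1.
All primes ≡ 3 (mod 4) appear to even exponent (or don't appear), so by the two-squares theorem n IS expressible as a sum of two squares.
Step 3: Build a representation. Here n = 109 · 113 is a product of primes ≡ 1 (mod 4). Each prime p ≡ 1 (mod 4) is itself a sum of two squares; find a² by testing p − a² for a perfect square:
  109: 109 − 1² = 108, 109 − 2² = 105, 109 − 3² = 100 = 10² ⇒ 109 = 3² + 10².
  113: 113 − 1² = 112, 113 − 2² = 109, 113 − 3² = 104, 113 − 4² = 97, 113 − 5² = 88, 113 − 6² = 77, 113 − 7² = 64 = 8² ⇒ 113 = 7² + 8².
  Combine using the Brahmagupta–Fibonacci identity (a² + b²)(c² + d²) = (ac − bd)² + (ad + bc)² = (ac + bd)² + (ad − bc)²:
  109 · 113 = 12317: from (3² + 10²)(7² + 8²), take (3·7 − 10·8, 3·8 + 10·7) = (21 − 80, 24 + 70) = (-59, 94); dropping signs (only squares matter) gives (59, 94); check 59² + 94² = 3481 + 8836 = 12317 ✓.
Step 4: Order so x ≤ y and verify: 59² + 94² = 3481 + 8836 = 12317 = n. ✓

n = 12317 = 59² + 94² (one valid representation with x ≤ y).


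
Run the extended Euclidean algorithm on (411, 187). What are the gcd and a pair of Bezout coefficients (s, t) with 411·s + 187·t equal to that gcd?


Euclidean algorithm on (411, 187) — divide until remainder is 0:
  411 = 2 · 187 + 37
  187 = 5 · 37 + 2
  37 = 18 · 2 + 1
  2 = 2 · 1 + 0
gcd(411, 187) = 1.
Track Bezout coefficients alongside the remainders: start with r₀ = 411 = a·1 + b·0 (s = 1, t = 0) and r₁ = 187 = a·0 + b·1 (s = 0, t = 1); each new remainder r_{k+1} = r_{k-1} − q_k·r_k inherits s_{k+1} = s_{k-1} − q_k·s_k, t_{k+1} = t_{k-1} − q_k·t_k, so r_k = a·s_k + b·t_k at every step:
  q = 2: r = 37, s = 1 − 2·0 = 1, t = 0 − 2·1 = -2  (check: 411·1 + 187·(-2) = 37)
  q = 5: r = 2, s = 0 − 5·1 = -5, t = 1 − 5·(-2) = 11  (check: 411·(-5) + 187·11 = 2)
  q = 18: r = 1, s = 1 − 18·(-5) = 91, t = -2 − 18·11 = -200  (check: 411·91 + 187·(-200) = 1)
The row with r = 1 (the gcd) gives the Bezout coefficients s = 91, t = -200.
Result: 411 · (91) + 187 · (-200) = 1.

gcd(411, 187) = 1; s = 91, t = -200 (check: 411·91 + 187·(-200) = 1).


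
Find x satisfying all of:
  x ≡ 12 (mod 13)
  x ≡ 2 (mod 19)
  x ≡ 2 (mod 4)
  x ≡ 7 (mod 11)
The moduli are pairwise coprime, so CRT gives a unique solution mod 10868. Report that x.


Product of moduli M = 13 · 19 · 4 · 11 = 10868.
Merge one congruence at a time:
  Start: x ≡ 12 (mod 13).
  Combine with x ≡ 2 (mod 19); new modulus lcm = 247.
    Write x = 12 + 13·t and substitute into x ≡ 2 (mod 19): 13·t ≡ 2 − 12 = -10 (mod 19).
    Reduce coefficients mod 19: 13·t ≡ 9 (mod 19).
    The inverse of 13 mod 19 is 3 (since 13·3 = 39 = 2·19 + 1), so t ≡ 3·9 = 27 ≡ 8 (mod 19).
    Then x = 12 + 13·8 = 116, valid modulo lcm(13, 19) = 247: x ≡ 116 (mod 247).
  Combine with x ≡ 2 (mod 4); new modulus lcm = 988.
    Write x = 116 + 247·t and substitute into x ≡ 2 (mod 4): 247·t ≡ 2 − 116 = -114 (mod 4).
    Reduce coefficients mod 4: 3·t ≡ 2 (mod 4).
    The inverse of 3 mod 4 is 3 (since 3·3 = 9 = 2·4 + 1), so t ≡ 3·2 = 6 ≡ 2 (mod 4).
    Then x = 116 + 247·2 = 610, valid modulo lcm(247, 4) = 988: x ≡ 610 (mod 988).
  Combine with x ≡ 7 (mod 11); new modulus lcm = 10868.
    Write x = 610 + 988·t and substitute into x ≡ 7 (mod 11): 988·t ≡ 7 − 610 = -603 (mod 11).
    Reduce coefficients mod 11: 9·t ≡ 2 (mod 11).
    The inverse of 9 mod 11 is 5 (since 9·5 = 45 = 4·11 + 1), so t ≡ 5·2 = 10 ≡ 10 (mod 11).
    Then x = 610 + 988·10 = 10490, valid modulo lcm(988, 11) = 10868: x ≡ 10490 (mod 10868).
Verify against each original: 10490 mod 13 = 12, 10490 mod 19 = 2, 10490 mod 4 = 2, 10490 mod 11 = 7.

x ≡ 10490 (mod 10868).


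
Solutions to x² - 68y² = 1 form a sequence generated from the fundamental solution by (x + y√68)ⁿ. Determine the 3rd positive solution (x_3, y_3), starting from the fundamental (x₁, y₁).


Step 1: Find the fundamental solution (x₁, y₁) of x² - 68y² = 1.
  Expand √68 as a continued fraction. a₀ = ⌊√68⌋ = 8; iterate m_{k+1} = d_k·a_k − m_k, d_{k+1} = (68 − m_{k+1}²)/d_k, a_{k+1} = ⌊(a₀ + m_{k+1})/d_{k+1}⌋ (starting m₀ = 0, d₀ = 1), with convergents p_k = a_k·p_{k-1} + p_{k-2}, q_k = a_k·q_{k-1} + q_{k-2} (p₋₁ = 1, q₋₁ = 0):
  k = 0: a₀ = 8; p₀/q₀ = 8/1; p₀² − 68·q₀² = 64 − 68 = -4.
  k = 1: m = 8, d = 4, a = ⌊(8 + 8)/4⌋ = 4; p/q = (4·8 + 1)/(4·1 + 0) = 33/4; p² − 68·q² = 1089 − 1088 = 1.
  The first convergent with p² − 68·q² = 1 gives the fundamental solution (x₁, y₁) = (33, 4).
Step 2: Apply the recurrence (x_{n+1}, y_{n+1}) = (x₁x_n + 68y₁y_n, x₁y_n + y₁x_n) repeatedly.
  From (x_1, y_1) = (33, 4): x_2 = 33·33 + 68·4·4 = 2177; y_2 = 33·4 + 4·33 = 264.
  From (x_2, y_2) = (2177, 264): x_3 = 33·2177 + 68·4·264 = 143649; y_3 = 33·264 + 4·2177 = 17420.
Step 3: Verify x_3² - 68·y_3² = 20635035201 - 20635035200 = 1 (should be 1). ✓

(x_1, y_1) = (33, 4); (x_3, y_3) = (143649, 17420).


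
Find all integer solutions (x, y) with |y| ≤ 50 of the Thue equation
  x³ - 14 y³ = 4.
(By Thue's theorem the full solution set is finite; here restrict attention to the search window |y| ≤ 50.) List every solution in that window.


The equation is x³ - 14y³ = 4. For fixed y, x³ = 14·y³ + 4, so a solution requires the RHS to be a perfect cube.
Strategy: iterate y from -50 to 50, compute RHS = 14·y³ + 4, and check whether it is a (positive or negative) perfect cube.
Check small values of y:
  y = 0: RHS = 4 is not a perfect cube.
  y = 1: RHS = 18 is not a perfect cube.
  y = -1: RHS = -10 is not a perfect cube.
  y = 2: RHS = 116 is not a perfect cube.
  y = -2: RHS = -108 is not a perfect cube.
  y = 3: RHS = 382 is not a perfect cube.
  y = -3: RHS = -374 is not a perfect cube.
Continuing the search up to |y| = 50 finds no solutions either.
No (x, y) in the scanned range satisfies the equation.

No integer solutions with |y| ≤ 50.


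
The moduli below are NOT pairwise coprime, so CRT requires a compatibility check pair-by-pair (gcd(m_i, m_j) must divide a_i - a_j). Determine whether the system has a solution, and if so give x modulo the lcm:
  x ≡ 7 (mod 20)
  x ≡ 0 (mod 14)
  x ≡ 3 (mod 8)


Moduli 20, 14, 8 are not pairwise coprime, so CRT works modulo lcm(m_i) when all pairwise compatibility conditions hold.
Pairwise compatibility: gcd(m_i, m_j) must divide a_i - a_j for every pair.
Merge one congruence at a time:
  Start: x ≡ 7 (mod 20).
  Combine with x ≡ 0 (mod 14): gcd(20, 14) = 2, and 0 - 7 = -7 is NOT divisible by 2.
    ⇒ system is inconsistent (no integer solution).

No solution (the system is inconsistent).


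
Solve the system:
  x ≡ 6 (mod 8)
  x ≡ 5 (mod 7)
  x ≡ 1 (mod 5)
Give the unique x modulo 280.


Moduli 8, 7, 5 are pairwise coprime; by CRT there is a unique solution modulo M = 8 · 7 · 5 = 280.
Solve pairwise, accumulating the modulus:
  Start with x ≡ 6 (mod 8).
  Combine with x ≡ 5 (mod 7): since gcd(8, 7) = 1, we get a unique residue mod 56.
    Write x = 6 + 8·t and substitute into x ≡ 5 (mod 7): 8·t ≡ 5 − 6 = -1 (mod 7).
    Reduce coefficients mod 7: 1·t ≡ 6 (mod 7).
    So t ≡ 6 (mod 7).
    Then x = 6 + 8·6 = 54, valid modulo lcm(8, 7) = 56: x ≡ 54 (mod 56).
  Combine with x ≡ 1 (mod 5): since gcd(56, 5) = 1, we get a unique residue mod 280.
    Write x = 54 + 56·t and substitute into x ≡ 1 (mod 5): 56·t ≡ 1 − 54 = -53 (mod 5).
    Reduce coefficients mod 5: 1·t ≡ 2 (mod 5).
    So t ≡ 2 (mod 5).
    Then x = 54 + 56·2 = 166, valid modulo lcm(56, 5) = 280: x ≡ 166 (mod 280).
Verify: 166 mod 8 = 6 ✓, 166 mod 7 = 5 ✓, 166 mod 5 = 1 ✓.

x ≡ 166 (mod 280).


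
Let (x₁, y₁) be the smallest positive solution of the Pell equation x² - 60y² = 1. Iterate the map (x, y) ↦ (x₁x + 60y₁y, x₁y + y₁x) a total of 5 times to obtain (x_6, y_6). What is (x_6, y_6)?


Step 1: Find the fundamental solution (x₁, y₁) of x² - 60y² = 1.
  Expand √60 as a continued fraction. a₀ = ⌊√60⌋ = 7; iterate m_{k+1} = d_k·a_k − m_k, d_{k+1} = (60 − m_{k+1}²)/d_k, a_{k+1} = ⌊(a₀ + m_{k+1})/d_{k+1}⌋ (starting m₀ = 0, d₀ = 1), with convergents p_k = a_k·p_{k-1} + p_{k-2}, q_k = a_k·q_{k-1} + q_{k-2} (p₋₁ = 1, q₋₁ = 0):
  k = 0: a₀ = 7; p₀/q₀ = 7/1; p₀² − 60·q₀² = 49 − 60 = -11.
  k = 1: m = 7, d = 11, a = ⌊(7 + 7)/11⌋ = 1; p/q = (1·7 + 1)/(1·1 + 0) = 8/1; p² − 60·q² = 64 − 60 = 4.
  k = 2: m = 4, d = 4, a = ⌊(7 + 4)/4⌋ = 2; p/q = (2·8 + 7)/(2·1 + 1) = 23/3; p² − 60·q² = 529 − 540 = -11.
  k = 3: m = 4, d = 11, a = ⌊(7 + 4)/11⌋ = 1; p/q = (1·23 + 8)/(1·3 + 1) = 31/4; p² − 60·q² = 961 − 960 = 1.
  The first convergent with p² − 60·q² = 1 gives the fundamental solution (x₁, y₁) = (31, 4).
Step 2: Apply the recurrence (x_{n+1}, y_{n+1}) = (x₁x_n + 60y₁y_n, x₁y_n + y₁x_n) repeatedly.
  From (x_1, y_1) = (31, 4): x_2 = 31·31 + 60·4·4 = 1921; y_2 = 31·4 + 4·31 = 248.
  From (x_2, y_2) = (1921, 248): x_3 = 31·1921 + 60·4·248 = 119071; y_3 = 31·248 + 4·1921 = 15372.
  From (x_3, y_3) = (119071, 15372): x_4 = 31·119071 + 60·4·15372 = 7380481; y_4 = 31·15372 + 4·119071 = 952816.
  From (x_4, y_4) = (7380481, 952816): x_5 = 31·7380481 + 60·4·952816 = 457470751; y_5 = 31·952816 + 4·7380481 = 59059220.
  From (x_5, y_5) = (457470751, 59059220): x_6 = 31·457470751 + 60·4·59059220 = 28355806081; y_6 = 31·59059220 + 4·457470751 = 3660718824.
Step 3: Verify x_6² - 60·y_6² = 804051738503276578561 - 804051738503276578560 = 1 (should be 1). ✓

(x_1, y_1) = (31, 4); (x_6, y_6) = (28355806081, 3660718824).


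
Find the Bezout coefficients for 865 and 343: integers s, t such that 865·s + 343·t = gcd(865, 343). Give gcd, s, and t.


Euclidean algorithm on (865, 343) — divide until remainder is 0:
  865 = 2 · 343 + 179
  343 = 1 · 179 + 164
  179 = 1 · 164 + 15
  164 = 10 · 15 + 14
  15 = 1 · 14 + 1
  14 = 14 · 1 + 0
gcd(865, 343) = 1.
Track Bezout coefficients alongside the remainders: start with r₀ = 865 = a·1 + b·0 (s = 1, t = 0) and r₁ = 343 = a·0 + b·1 (s = 0, t = 1); each new remainder r_{k+1} = r_{k-1} − q_k·r_k inherits s_{k+1} = s_{k-1} − q_k·s_k, t_{k+1} = t_{k-1} − q_k·t_k, so r_k = a·s_k + b·t_k at every step:
  q = 2: r = 179, s = 1 − 2·0 = 1, t = 0 − 2·1 = -2  (check: 865·1 + 343·(-2) = 179)
  q = 1: r = 164, s = 0 − 1·1 = -1, t = 1 − 1·(-2) = 3  (check: 865·(-1) + 343·3 = 164)
  q = 1: r = 15, s = 1 − 1·(-1) = 2, t = -2 − 1·3 = -5  (check: 865·2 + 343·(-5) = 15)
  q = 10: r = 14, s = -1 − 10·2 = -21, t = 3 − 10·(-5) = 53  (check: 865·(-21) + 343·53 = 14)
  q = 1: r = 1, s = 2 − 1·(-21) = 23, t = -5 − 1·53 = -58  (check: 865·23 + 343·(-58) = 1)
The row with r = 1 (the gcd) gives the Bezout coefficients s = 23, t = -58.
Result: 865 · (23) + 343 · (-58) = 1.

gcd(865, 343) = 1; s = 23, t = -58 (check: 865·23 + 343·(-58) = 1).
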